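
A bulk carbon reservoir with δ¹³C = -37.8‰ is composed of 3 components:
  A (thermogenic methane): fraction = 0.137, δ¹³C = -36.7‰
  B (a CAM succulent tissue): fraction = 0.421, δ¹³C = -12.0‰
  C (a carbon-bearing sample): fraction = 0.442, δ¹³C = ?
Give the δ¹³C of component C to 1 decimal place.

-62.7‰

Isotope mass balance: δ_bulk = Σ fᵢ·δᵢ.
-37.8 = 0.137×(-36.7) + 0.421×(-12.0) + 0.442×δ_C
0.442·δ_C = -37.8 − (-10.080) = -27.720
δ_C = -27.720 / 0.442 = -62.72‰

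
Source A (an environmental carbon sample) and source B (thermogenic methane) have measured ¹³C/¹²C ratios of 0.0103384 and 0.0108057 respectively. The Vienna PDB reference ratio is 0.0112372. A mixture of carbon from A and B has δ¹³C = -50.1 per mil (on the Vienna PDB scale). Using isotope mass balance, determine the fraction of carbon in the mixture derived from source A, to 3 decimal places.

0.281

δ_A = (0.0103384/0.0112372 − 1)×1000 = (0.920016 − 1)×1000 = -79.984 per mil
δ_B = (0.0108057/0.0112372 − 1)×1000 = (0.961601 − 1)×1000 = -38.399 per mil
f_A = (δ_mix − δ_B)/(δ_A − δ_B) = (-50.1 − (-38.399))/(-79.984 − (-38.399))
f_A = -11.701 / -41.585 = 0.2814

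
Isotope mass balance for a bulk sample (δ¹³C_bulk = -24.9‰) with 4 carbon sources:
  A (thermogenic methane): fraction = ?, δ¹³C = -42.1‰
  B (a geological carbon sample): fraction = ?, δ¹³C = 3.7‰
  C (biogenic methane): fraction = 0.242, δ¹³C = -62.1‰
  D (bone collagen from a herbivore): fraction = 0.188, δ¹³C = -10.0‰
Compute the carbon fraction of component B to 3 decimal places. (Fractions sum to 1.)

0.349

Let f_B and f_A be the unknown fractions; fractions sum to 1 so f_B + f_A = 0.570.
Mass balance: Σ fᵢ·δᵢ = δ_bulk ⇒ f_B·(3.7) + f_A·(-42.1) = -24.9 − (-16.908) = -7.992
Substitute f_A = 0.570 − f_B:
f_B·(3.7 − -42.1) = -7.992 − 0.570×(-42.1) = 16.005
f_B = 16.005 / 45.8 = 0.3495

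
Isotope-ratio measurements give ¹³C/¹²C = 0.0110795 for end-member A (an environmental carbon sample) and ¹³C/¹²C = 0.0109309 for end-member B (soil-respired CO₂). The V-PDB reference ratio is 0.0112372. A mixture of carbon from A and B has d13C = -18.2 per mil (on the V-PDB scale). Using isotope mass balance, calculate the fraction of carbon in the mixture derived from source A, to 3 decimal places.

δ_A = (0.0110795/0.0112372 − 1)×1000 = (0.985966 − 1)×1000 = -14.034 per mil
δ_B = (0.0109309/0.0112372 − 1)×1000 = (0.972742 − 1)×1000 = -27.258 per mil
f_A = (δ_mix − δ_B)/(δ_A − δ_B) = (-18.2 − (-27.258))/(-14.034 − (-27.258))
f_A = 9.058 / 13.224 = 0.6849

0.685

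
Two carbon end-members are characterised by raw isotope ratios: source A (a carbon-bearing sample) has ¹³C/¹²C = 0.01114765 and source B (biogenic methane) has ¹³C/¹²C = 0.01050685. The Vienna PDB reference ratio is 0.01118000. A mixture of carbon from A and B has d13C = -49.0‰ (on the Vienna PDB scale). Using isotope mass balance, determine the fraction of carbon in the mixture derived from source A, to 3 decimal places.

0.196

δ_A = (0.01114765/0.01118000 − 1)×1000 = (0.997106 − 1)×1000 = -2.894‰
δ_B = (0.01050685/0.01118000 − 1)×1000 = (0.939790 − 1)×1000 = -60.210‰
f_A = (δ_mix − δ_B)/(δ_A − δ_B) = (-49.0 − (-60.210))/(-2.894 − (-60.210))
f_A = 11.210 / 57.317 = 0.1956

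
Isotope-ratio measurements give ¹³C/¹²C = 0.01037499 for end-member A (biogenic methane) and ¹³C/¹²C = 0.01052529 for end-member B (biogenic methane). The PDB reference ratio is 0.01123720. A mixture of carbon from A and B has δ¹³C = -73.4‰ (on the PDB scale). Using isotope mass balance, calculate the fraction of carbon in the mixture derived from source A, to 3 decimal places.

δ_A = (0.01037499/0.01123720 − 1)×1000 = (0.923272 − 1)×1000 = -76.728‰
δ_B = (0.01052529/0.01123720 − 1)×1000 = (0.936647 − 1)×1000 = -63.353‰
f_A = (δ_mix − δ_B)/(δ_A − δ_B) = (-73.4 − (-63.353))/(-76.728 − (-63.353))
f_A = -10.047 / -13.375 = 0.7512

0.751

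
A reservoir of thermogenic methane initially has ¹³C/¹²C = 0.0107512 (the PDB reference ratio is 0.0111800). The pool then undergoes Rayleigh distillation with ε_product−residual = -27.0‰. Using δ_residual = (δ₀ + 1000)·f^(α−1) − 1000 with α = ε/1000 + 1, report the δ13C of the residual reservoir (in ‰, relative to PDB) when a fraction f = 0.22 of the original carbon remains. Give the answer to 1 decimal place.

δ₀ = (0.0107512/0.0111800 − 1)×1000 = (0.961646 − 1)×1000 = -38.354‰
α − 1 = ε/1000 = -0.0270
f^(α−1) = 0.22^(-0.0270) = 1.041729
δ_res = (-38.354 + 1000) × 1.041729 − 1000 = 1001.774 − 1000 = 1.77‰

1.8‰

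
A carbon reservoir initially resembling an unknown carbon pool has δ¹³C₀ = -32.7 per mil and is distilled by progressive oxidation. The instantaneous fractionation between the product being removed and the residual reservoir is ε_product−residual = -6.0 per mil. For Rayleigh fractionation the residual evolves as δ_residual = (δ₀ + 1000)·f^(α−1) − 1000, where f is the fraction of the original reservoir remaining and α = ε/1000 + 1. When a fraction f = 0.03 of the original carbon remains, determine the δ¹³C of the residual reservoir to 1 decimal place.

Rayleigh residual: δ_res = (δ₀ + 1000)·f^(α−1) − 1000
α = ε/1000 + 1 = 0.99400, so α − 1 = -0.00600
f^(α−1) = 0.03^(-0.00600) = 1.021262
δ_res = (-32.7 + 1000) × 1.021262 − 1000 = 987.867 − 1000 = -12.13 per mil

-12.1 per mil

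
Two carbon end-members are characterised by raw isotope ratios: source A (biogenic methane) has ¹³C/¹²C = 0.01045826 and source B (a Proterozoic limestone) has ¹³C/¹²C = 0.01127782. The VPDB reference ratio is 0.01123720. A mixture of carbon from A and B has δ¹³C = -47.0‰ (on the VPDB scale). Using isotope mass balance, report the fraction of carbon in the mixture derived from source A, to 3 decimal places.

0.694

δ_A = (0.01045826/0.01123720 − 1)×1000 = (0.930682 − 1)×1000 = -69.318‰
δ_B = (0.01127782/0.01123720 − 1)×1000 = (1.003615 − 1)×1000 = 3.615‰
f_A = (δ_mix − δ_B)/(δ_A − δ_B) = (-47.0 − (3.615))/(-69.318 − (3.615))
f_A = -50.615 / -72.933 = 0.6940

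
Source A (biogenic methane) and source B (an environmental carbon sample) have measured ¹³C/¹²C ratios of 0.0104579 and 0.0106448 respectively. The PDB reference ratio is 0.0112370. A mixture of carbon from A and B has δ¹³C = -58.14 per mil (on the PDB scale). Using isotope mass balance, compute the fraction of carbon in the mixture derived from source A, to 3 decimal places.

0.327

δ_A = (0.0104579/0.0112370 − 1)×1000 = (0.930667 − 1)×1000 = -69.333 per mil
δ_B = (0.0106448/0.0112370 − 1)×1000 = (0.947299 − 1)×1000 = -52.701 per mil
f_A = (δ_mix − δ_B)/(δ_A − δ_B) = (-58.14 − (-52.701))/(-69.333 − (-52.701))
f_A = -5.439 / -16.633 = 0.3270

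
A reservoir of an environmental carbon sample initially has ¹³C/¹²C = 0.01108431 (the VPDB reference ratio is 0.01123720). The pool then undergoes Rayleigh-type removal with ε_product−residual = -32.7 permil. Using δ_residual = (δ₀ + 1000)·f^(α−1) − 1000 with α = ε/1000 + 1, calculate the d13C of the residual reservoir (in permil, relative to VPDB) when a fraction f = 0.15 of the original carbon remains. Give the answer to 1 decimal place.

49.5 permil

δ₀ = (0.01108431/0.01123720 − 1)×1000 = (0.986394 − 1)×1000 = -13.606 permil
α − 1 = ε/1000 = -0.0327
f^(α−1) = 0.15^(-0.0327) = 1.064000
δ_res = (-13.606 + 1000) × 1.064000 − 1000 = 1049.524 − 1000 = 49.52 permil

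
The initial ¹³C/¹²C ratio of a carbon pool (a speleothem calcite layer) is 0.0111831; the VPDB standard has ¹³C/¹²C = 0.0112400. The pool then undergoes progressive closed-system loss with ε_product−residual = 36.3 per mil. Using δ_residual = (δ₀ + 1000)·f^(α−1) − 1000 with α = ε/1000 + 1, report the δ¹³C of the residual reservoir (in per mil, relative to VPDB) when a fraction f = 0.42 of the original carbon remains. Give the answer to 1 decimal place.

-35.9 per mil

δ₀ = (0.0111831/0.0112400 − 1)×1000 = (0.994938 − 1)×1000 = -5.062 per mil
α − 1 = ε/1000 = 0.0363
f^(α−1) = 0.42^(0.0363) = 0.969000
δ_res = (-5.062 + 1000) × 0.969000 − 1000 = 964.095 − 1000 = -35.90 per mil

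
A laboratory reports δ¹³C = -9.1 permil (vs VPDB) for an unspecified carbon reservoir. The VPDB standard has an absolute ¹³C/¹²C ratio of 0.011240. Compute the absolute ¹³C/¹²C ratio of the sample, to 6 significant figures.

R_sample = R_standard × (δ¹³C/1000 + 1)
R_sample = 0.011240 × (-9.1/1000 + 1) = 0.011240 × 0.990900
R_sample = 0.0111377

0.0111377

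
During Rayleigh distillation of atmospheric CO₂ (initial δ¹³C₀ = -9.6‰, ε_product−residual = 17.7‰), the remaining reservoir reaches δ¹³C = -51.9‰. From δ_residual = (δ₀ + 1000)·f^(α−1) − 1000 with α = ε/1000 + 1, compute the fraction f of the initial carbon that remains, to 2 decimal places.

0.08

α − 1 = ε/1000 = 0.0177
(δ_res + 1000)/(δ₀ + 1000) = (-51.9 + 1000)/(-9.6 + 1000) = 948.1/990.4 = 0.957290
f = 0.957290^(1/0.0177) = exp(ln(0.957290)/0.0177) = exp(-0.04365/0.0177)
f = exp(-2.4660) = 0.0849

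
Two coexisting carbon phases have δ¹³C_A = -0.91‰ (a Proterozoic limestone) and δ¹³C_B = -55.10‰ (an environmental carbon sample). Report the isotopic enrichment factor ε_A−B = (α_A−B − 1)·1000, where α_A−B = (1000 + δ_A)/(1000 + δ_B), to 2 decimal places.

α_A−B = (1000 + -0.91) / (1000 + -55.10) = 999.09 / 944.90 = 1.057350
ε_A−B = (1.057350 − 1) × 1000 = 57.350‰
(The approximation ε ≈ δ_A − δ_B would give 54.19‰.)

57.35‰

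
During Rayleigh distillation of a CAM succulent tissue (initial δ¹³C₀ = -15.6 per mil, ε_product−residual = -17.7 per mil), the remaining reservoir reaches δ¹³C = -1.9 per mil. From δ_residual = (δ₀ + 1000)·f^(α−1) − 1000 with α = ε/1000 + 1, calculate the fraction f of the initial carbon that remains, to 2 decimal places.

0.46

α − 1 = ε/1000 = -0.0177
(δ_res + 1000)/(δ₀ + 1000) = (-1.9 + 1000)/(-15.6 + 1000) = 998.1/984.4 = 1.013917
f = 1.013917^(1/-0.0177) = exp(ln(1.013917)/-0.0177) = exp(0.01382/-0.0177)
f = exp(-0.7809) = 0.4580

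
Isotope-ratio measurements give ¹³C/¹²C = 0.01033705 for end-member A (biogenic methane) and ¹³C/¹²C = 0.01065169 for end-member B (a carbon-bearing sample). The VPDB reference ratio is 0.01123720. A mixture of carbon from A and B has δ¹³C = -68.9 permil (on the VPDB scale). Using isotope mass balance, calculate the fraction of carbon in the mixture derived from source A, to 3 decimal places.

δ_A = (0.01033705/0.01123720 − 1)×1000 = (0.919896 − 1)×1000 = -80.104 permil
δ_B = (0.01065169/0.01123720 − 1)×1000 = (0.947895 − 1)×1000 = -52.105 permil
f_A = (δ_mix − δ_B)/(δ_A − δ_B) = (-68.9 − (-52.105))/(-80.104 − (-52.105))
f_A = -16.795 / -28.000 = 0.5998

0.600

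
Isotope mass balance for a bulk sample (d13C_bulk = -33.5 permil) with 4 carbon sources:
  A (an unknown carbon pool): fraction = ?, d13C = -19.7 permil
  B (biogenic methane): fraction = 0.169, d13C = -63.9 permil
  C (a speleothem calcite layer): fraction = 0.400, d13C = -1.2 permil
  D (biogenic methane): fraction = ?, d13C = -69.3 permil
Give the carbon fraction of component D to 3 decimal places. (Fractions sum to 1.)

Let f_D and f_A be the unknown fractions; fractions sum to 1 so f_D + f_A = 0.431.
Mass balance: Σ fᵢ·δᵢ = δ_bulk ⇒ f_D·(-69.3) + f_A·(-19.7) = -33.5 − (-11.279) = -22.221
Substitute f_A = 0.431 − f_D:
f_D·(-69.3 − -19.7) = -22.221 − 0.431×(-19.7) = -13.730
f_D = -13.730 / -49.6 = 0.2768

0.277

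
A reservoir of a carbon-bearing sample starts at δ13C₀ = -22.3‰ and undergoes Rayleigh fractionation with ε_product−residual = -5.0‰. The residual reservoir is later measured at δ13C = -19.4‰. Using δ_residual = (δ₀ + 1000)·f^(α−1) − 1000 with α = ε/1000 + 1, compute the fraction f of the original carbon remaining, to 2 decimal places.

0.55

α − 1 = ε/1000 = -0.0050
(δ_res + 1000)/(δ₀ + 1000) = (-19.4 + 1000)/(-22.3 + 1000) = 980.6/977.7 = 1.002966
f = 1.002966^(1/-0.0050) = exp(ln(1.002966)/-0.0050) = exp(0.00296/-0.0050)
f = exp(-0.5924) = 0.5530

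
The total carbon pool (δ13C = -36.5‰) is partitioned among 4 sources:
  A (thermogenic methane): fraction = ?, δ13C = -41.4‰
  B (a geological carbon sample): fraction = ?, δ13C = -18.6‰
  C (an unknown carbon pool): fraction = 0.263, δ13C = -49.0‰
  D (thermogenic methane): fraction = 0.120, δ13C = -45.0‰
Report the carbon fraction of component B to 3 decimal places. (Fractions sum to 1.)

0.322

Let f_B and f_A be the unknown fractions; fractions sum to 1 so f_B + f_A = 0.617.
Mass balance: Σ fᵢ·δᵢ = δ_bulk ⇒ f_B·(-18.6) + f_A·(-41.4) = -36.5 − (-18.287) = -18.213
Substitute f_A = 0.617 − f_B:
f_B·(-18.6 − -41.4) = -18.213 − 0.617×(-41.4) = 7.331
f_B = 7.331 / 22.8 = 0.3215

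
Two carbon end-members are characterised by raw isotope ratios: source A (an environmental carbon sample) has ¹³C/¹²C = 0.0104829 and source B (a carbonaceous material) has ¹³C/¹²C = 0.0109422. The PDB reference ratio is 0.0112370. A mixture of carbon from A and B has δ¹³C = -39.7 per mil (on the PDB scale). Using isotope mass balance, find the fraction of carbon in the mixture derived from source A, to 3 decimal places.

0.329

δ_A = (0.0104829/0.0112370 − 1)×1000 = (0.932891 − 1)×1000 = -67.109 per mil
δ_B = (0.0109422/0.0112370 − 1)×1000 = (0.973765 − 1)×1000 = -26.235 per mil
f_A = (δ_mix − δ_B)/(δ_A − δ_B) = (-39.7 − (-26.235))/(-67.109 − (-26.235))
f_A = -13.465 / -40.874 = 0.3294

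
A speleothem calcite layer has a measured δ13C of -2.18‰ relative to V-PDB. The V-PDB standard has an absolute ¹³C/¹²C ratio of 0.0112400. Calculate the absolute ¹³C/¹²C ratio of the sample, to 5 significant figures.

0.011215

R_sample = R_standard × (δ13C/1000 + 1)
R_sample = 0.0112400 × (-2.18/1000 + 1) = 0.0112400 × 0.997820
R_sample = 0.0112155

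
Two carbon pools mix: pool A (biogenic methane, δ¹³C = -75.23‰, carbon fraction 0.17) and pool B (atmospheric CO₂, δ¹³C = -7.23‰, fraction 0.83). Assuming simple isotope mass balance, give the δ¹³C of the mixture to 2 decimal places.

δ_mix = f_A·δ_A + f_B·δ_B
δ_mix = 0.17 × (-75.23) + 0.83 × (-7.23)
δ_mix = -12.789 + -6.001 = -18.790‰

-18.79‰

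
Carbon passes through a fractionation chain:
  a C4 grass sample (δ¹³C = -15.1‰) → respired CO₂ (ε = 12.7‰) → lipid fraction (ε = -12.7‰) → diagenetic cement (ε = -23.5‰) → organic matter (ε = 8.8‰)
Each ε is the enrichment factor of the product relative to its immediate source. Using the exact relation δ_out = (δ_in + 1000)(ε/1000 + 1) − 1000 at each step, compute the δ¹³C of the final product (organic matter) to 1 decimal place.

-29.9‰

step 1: δ = (-15.10 + 1000)·(12.7/1000 + 1) − 1000 = -2.59‰
step 2: δ = (-2.59 + 1000)·(-12.7/1000 + 1) − 1000 = -15.26‰
step 3: δ = (-15.26 + 1000)·(-23.5/1000 + 1) − 1000 = -38.40‰
step 4: δ = (-38.40 + 1000)·(8.8/1000 + 1) − 1000 = -29.94‰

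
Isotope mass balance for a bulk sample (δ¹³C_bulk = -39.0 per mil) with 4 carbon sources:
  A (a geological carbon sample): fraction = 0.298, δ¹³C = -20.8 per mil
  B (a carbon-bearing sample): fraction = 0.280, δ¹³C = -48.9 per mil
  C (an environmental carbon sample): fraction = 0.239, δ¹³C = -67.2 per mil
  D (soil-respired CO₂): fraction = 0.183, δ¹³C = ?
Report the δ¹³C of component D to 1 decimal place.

-16.7 per mil

Isotope mass balance: δ_bulk = Σ fᵢ·δᵢ.
-39.0 = 0.298×(-20.8) + 0.280×(-48.9) + 0.239×(-67.2) + 0.183×δ_D
0.183·δ_D = -39.0 − (-35.951) = -3.049
δ_D = -3.049 / 0.183 = -16.66 per mil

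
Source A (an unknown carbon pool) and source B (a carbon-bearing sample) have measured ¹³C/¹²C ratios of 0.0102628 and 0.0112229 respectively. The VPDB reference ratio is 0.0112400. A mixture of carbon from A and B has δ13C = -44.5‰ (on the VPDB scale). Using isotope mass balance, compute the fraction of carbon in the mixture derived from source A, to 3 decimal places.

δ_A = (0.0102628/0.0112400 − 1)×1000 = (0.913060 − 1)×1000 = -86.940‰
δ_B = (0.0112229/0.0112400 − 1)×1000 = (0.998479 − 1)×1000 = -1.521‰
f_A = (δ_mix − δ_B)/(δ_A − δ_B) = (-44.5 − (-1.521))/(-86.940 − (-1.521))
f_A = -42.979 / -85.418 = 0.5032

0.503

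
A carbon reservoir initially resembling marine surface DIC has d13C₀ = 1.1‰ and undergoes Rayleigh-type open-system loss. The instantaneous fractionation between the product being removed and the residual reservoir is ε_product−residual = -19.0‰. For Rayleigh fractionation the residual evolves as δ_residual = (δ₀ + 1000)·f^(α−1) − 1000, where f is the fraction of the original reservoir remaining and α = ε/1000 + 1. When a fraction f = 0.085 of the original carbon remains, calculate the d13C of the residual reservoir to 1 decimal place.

Rayleigh residual: δ_res = (δ₀ + 1000)·f^(α−1) − 1000
α = ε/1000 + 1 = 0.98100, so α − 1 = -0.01900
f^(α−1) = 0.085^(-0.01900) = 1.047951
δ_res = (1.1 + 1000) × 1.047951 − 1000 = 1049.104 − 1000 = 49.10‰

49.1‰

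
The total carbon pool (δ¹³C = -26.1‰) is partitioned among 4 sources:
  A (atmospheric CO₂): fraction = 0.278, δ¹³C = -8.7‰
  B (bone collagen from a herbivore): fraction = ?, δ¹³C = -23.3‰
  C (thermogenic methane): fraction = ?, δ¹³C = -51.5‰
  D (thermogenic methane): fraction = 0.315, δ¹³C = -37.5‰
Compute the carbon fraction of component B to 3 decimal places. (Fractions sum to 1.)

Let f_B and f_C be the unknown fractions; fractions sum to 1 so f_B + f_C = 0.407.
Mass balance: Σ fᵢ·δᵢ = δ_bulk ⇒ f_B·(-23.3) + f_C·(-51.5) = -26.1 − (-14.231) = -11.869
Substitute f_C = 0.407 − f_B:
f_B·(-23.3 − -51.5) = -11.869 − 0.407×(-51.5) = 9.092
f_B = 9.092 / 28.2 = 0.3224

0.322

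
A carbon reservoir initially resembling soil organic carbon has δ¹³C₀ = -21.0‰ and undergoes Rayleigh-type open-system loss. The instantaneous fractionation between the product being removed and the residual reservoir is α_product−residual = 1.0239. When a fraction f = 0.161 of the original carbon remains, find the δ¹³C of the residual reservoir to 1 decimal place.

Rayleigh residual: δ_res = (δ₀ + 1000)·f^(α−1) − 1000
α − 1 = 0.02390
f^(α−1) = 0.161^(0.02390) = 0.957289
δ_res = (-21.0 + 1000) × 0.957289 − 1000 = 937.186 − 1000 = -62.81‰

-62.8‰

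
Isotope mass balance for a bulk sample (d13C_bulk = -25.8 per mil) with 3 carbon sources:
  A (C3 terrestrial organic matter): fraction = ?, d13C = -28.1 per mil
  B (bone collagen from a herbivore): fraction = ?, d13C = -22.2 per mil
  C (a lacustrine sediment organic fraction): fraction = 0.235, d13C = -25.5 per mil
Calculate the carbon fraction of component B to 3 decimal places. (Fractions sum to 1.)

0.286

Let f_B and f_A be the unknown fractions; fractions sum to 1 so f_B + f_A = 0.765.
Mass balance: Σ fᵢ·δᵢ = δ_bulk ⇒ f_B·(-22.2) + f_A·(-28.1) = -25.8 − (-5.992) = -19.808
Substitute f_A = 0.765 − f_B:
f_B·(-22.2 − -28.1) = -19.808 − 0.765×(-28.1) = 1.689
f_B = 1.689 / 5.9 = 0.2863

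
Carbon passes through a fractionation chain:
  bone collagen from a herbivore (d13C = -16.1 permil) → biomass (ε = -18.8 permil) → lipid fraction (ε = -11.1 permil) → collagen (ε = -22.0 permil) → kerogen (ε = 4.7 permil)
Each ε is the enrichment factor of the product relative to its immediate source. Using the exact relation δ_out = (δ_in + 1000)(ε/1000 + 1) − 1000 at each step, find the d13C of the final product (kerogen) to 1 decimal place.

-61.9 permil

step 1: δ = (-16.10 + 1000)·(-18.8/1000 + 1) − 1000 = -34.60 permil
step 2: δ = (-34.60 + 1000)·(-11.1/1000 + 1) − 1000 = -45.31 permil
step 3: δ = (-45.31 + 1000)·(-22.0/1000 + 1) − 1000 = -66.32 permil
step 4: δ = (-66.32 + 1000)·(4.7/1000 + 1) − 1000 = -61.93 permil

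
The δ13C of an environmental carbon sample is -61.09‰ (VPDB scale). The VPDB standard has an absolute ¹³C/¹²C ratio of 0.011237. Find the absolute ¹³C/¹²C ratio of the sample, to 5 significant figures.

0.010551

R_sample = R_standard × (δ13C/1000 + 1)
R_sample = 0.011237 × (-61.09/1000 + 1) = 0.011237 × 0.938910
R_sample = 0.0105505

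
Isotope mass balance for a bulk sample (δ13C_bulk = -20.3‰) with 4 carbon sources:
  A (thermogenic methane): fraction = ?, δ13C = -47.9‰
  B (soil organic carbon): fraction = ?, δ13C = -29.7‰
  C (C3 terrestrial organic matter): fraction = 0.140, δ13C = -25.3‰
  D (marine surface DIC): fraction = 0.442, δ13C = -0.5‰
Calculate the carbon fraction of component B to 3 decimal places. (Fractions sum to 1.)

0.191

Let f_B and f_A be the unknown fractions; fractions sum to 1 so f_B + f_A = 0.418.
Mass balance: Σ fᵢ·δᵢ = δ_bulk ⇒ f_B·(-29.7) + f_A·(-47.9) = -20.3 − (-3.763) = -16.537
Substitute f_A = 0.418 − f_B:
f_B·(-29.7 − -47.9) = -16.537 − 0.418×(-47.9) = 3.485
f_B = 3.485 / 18.2 = 0.1915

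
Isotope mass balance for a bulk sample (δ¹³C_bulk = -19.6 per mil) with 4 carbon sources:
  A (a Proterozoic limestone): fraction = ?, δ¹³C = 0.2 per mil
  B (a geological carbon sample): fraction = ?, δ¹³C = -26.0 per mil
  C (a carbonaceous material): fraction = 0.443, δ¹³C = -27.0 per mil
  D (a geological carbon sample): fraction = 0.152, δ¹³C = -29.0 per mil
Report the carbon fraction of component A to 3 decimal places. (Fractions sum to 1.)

0.279

Let f_A and f_B be the unknown fractions; fractions sum to 1 so f_A + f_B = 0.405.
Mass balance: Σ fᵢ·δᵢ = δ_bulk ⇒ f_A·(0.2) + f_B·(-26.0) = -19.6 − (-16.369) = -3.231
Substitute f_B = 0.405 − f_A:
f_A·(0.2 − -26.0) = -3.231 − 0.405×(-26.0) = 7.299
f_A = 7.299 / 26.2 = 0.2786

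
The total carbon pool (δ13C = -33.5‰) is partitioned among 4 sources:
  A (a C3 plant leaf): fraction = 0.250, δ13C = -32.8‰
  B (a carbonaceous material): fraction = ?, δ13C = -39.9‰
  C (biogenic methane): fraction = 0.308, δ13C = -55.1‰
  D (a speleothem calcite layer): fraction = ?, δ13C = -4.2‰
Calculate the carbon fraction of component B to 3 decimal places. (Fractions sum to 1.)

Let f_B and f_D be the unknown fractions; fractions sum to 1 so f_B + f_D = 0.442.
Mass balance: Σ fᵢ·δᵢ = δ_bulk ⇒ f_B·(-39.9) + f_D·(-4.2) = -33.5 − (-25.171) = -8.329
Substitute f_D = 0.442 − f_B:
f_B·(-39.9 − -4.2) = -8.329 − 0.442×(-4.2) = -6.473
f_B = -6.473 / -35.7 = 0.1813

0.181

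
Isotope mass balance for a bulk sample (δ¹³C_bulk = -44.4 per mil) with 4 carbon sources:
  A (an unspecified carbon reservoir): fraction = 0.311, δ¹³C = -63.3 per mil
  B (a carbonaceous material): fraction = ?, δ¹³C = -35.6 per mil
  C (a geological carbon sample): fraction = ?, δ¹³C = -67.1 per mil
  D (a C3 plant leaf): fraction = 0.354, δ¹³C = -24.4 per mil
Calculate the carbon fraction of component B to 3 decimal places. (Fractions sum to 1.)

0.203

Let f_B and f_C be the unknown fractions; fractions sum to 1 so f_B + f_C = 0.335.
Mass balance: Σ fᵢ·δᵢ = δ_bulk ⇒ f_B·(-35.6) + f_C·(-67.1) = -44.4 − (-28.324) = -16.076
Substitute f_C = 0.335 − f_B:
f_B·(-35.6 − -67.1) = -16.076 − 0.335×(-67.1) = 6.402
f_B = 6.402 / 31.5 = 0.2033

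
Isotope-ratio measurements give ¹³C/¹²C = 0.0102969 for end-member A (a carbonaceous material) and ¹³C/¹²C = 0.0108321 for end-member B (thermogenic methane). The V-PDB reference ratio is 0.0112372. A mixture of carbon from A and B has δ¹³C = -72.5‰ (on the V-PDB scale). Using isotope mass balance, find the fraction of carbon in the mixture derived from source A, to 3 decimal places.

δ_A = (0.0102969/0.0112372 − 1)×1000 = (0.916323 − 1)×1000 = -83.677‰
δ_B = (0.0108321/0.0112372 − 1)×1000 = (0.963950 − 1)×1000 = -36.050‰
f_A = (δ_mix − δ_B)/(δ_A − δ_B) = (-72.5 − (-36.050))/(-83.677 − (-36.050))
f_A = -36.450 / -47.628 = 0.7653

0.765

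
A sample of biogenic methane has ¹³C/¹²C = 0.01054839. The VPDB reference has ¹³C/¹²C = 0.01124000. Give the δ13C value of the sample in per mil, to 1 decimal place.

-61.5 per mil

δ13C = (R_sample / R_standard − 1) × 1000
R_sample / R_standard = 0.01054839 / 0.01124000 = 0.938469
δ13C = (0.938469 − 1) × 1000 = -61.53 per mil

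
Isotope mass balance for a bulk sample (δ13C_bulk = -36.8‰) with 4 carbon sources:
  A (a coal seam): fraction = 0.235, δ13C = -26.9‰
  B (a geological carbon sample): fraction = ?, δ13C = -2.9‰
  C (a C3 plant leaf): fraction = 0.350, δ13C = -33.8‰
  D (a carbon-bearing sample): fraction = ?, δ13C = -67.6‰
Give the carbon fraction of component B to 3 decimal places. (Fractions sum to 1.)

0.145

Let f_B and f_D be the unknown fractions; fractions sum to 1 so f_B + f_D = 0.415.
Mass balance: Σ fᵢ·δᵢ = δ_bulk ⇒ f_B·(-2.9) + f_D·(-67.6) = -36.8 − (-18.151) = -18.648
Substitute f_D = 0.415 − f_B:
f_B·(-2.9 − -67.6) = -18.648 − 0.415×(-67.6) = 9.405
f_B = 9.405 / 64.7 = 0.1454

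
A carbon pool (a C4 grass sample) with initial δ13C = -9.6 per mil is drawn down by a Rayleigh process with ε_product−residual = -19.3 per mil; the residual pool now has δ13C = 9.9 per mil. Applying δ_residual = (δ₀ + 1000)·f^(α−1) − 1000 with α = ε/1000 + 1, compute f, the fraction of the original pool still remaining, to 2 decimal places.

α − 1 = ε/1000 = -0.0193
(δ_res + 1000)/(δ₀ + 1000) = (9.9 + 1000)/(-9.6 + 1000) = 1009.9/990.4 = 1.019689
f = 1.019689^(1/-0.0193) = exp(ln(1.019689)/-0.0193) = exp(0.01950/-0.0193)
f = exp(-1.0102) = 0.3641

0.36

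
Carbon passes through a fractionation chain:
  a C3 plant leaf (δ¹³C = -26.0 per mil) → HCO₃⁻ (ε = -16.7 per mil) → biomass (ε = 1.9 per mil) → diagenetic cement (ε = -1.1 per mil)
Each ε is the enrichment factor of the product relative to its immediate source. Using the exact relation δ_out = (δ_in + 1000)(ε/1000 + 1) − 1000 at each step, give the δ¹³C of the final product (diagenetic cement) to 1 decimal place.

step 1: δ = (-26.00 + 1000)·(-16.7/1000 + 1) − 1000 = -42.27 per mil
step 2: δ = (-42.27 + 1000)·(1.9/1000 + 1) − 1000 = -40.45 per mil
step 3: δ = (-40.45 + 1000)·(-1.1/1000 + 1) − 1000 = -41.50 per mil

-41.5 per mil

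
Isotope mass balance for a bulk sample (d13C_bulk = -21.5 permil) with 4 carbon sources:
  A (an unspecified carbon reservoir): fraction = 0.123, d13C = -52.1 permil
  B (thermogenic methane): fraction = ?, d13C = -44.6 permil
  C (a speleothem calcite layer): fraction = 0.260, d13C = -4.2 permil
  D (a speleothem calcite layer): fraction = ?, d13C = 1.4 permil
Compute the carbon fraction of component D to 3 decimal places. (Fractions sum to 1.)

Let f_D and f_B be the unknown fractions; fractions sum to 1 so f_D + f_B = 0.617.
Mass balance: Σ fᵢ·δᵢ = δ_bulk ⇒ f_D·(1.4) + f_B·(-44.6) = -21.5 − (-7.500) = -14.000
Substitute f_B = 0.617 − f_D:
f_D·(1.4 − -44.6) = -14.000 − 0.617×(-44.6) = 13.518
f_D = 13.518 / 46.0 = 0.2939

0.294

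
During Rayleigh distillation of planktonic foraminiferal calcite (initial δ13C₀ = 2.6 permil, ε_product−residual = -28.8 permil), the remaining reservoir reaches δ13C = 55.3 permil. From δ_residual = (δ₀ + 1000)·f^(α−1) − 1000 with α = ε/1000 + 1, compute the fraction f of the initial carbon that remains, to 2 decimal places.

α − 1 = ε/1000 = -0.0288
(δ_res + 1000)/(δ₀ + 1000) = (55.3 + 1000)/(2.6 + 1000) = 1055.3/1002.6 = 1.052563
f = 1.052563^(1/-0.0288) = exp(ln(1.052563)/-0.0288) = exp(0.05123/-0.0288)
f = exp(-1.7788) = 0.1688

0.17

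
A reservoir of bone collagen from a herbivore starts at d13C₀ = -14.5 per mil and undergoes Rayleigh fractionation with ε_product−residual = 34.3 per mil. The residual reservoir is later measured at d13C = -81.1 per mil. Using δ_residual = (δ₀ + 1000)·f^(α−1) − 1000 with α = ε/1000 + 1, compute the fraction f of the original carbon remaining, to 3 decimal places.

0.130

α − 1 = ε/1000 = 0.0343
(δ_res + 1000)/(δ₀ + 1000) = (-81.1 + 1000)/(-14.5 + 1000) = 918.9/985.5 = 0.932420
f = 0.932420^(1/0.0343) = exp(ln(0.932420)/0.0343) = exp(-0.06997/0.0343)
f = exp(-2.0400) = 0.1300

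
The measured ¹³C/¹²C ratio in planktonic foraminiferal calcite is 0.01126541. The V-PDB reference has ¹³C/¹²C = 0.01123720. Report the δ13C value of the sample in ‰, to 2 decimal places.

2.51‰

δ13C = (R_sample / R_standard − 1) × 1000
R_sample / R_standard = 0.01126541 / 0.01123720 = 1.002510
δ13C = (1.002510 − 1) × 1000 = 2.510‰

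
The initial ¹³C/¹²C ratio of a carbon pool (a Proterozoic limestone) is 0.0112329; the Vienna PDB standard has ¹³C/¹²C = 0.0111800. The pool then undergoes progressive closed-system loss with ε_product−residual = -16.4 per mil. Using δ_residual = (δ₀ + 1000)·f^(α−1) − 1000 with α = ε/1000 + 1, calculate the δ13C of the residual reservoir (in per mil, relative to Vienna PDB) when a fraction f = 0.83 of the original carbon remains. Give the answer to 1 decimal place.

7.8 per mil

δ₀ = (0.0112329/0.0111800 − 1)×1000 = (1.004732 − 1)×1000 = 4.732 per mil
α − 1 = ε/1000 = -0.0164
f^(α−1) = 0.83^(-0.0164) = 1.003060
δ_res = (4.732 + 1000) × 1.003060 − 1000 = 1007.807 − 1000 = 7.81 per mil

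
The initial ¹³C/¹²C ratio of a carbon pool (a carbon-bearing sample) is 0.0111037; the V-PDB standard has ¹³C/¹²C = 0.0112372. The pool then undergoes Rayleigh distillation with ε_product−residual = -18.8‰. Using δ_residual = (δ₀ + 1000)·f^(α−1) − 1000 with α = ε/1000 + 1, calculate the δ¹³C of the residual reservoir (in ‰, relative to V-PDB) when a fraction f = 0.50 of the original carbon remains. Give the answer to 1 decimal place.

1.1‰

δ₀ = (0.0111037/0.0112372 − 1)×1000 = (0.988120 − 1)×1000 = -11.880‰
α − 1 = ε/1000 = -0.0188
f^(α−1) = 0.50^(-0.0188) = 1.013116
δ_res = (-11.880 + 1000) × 1.013116 − 1000 = 1001.080 − 1000 = 1.08‰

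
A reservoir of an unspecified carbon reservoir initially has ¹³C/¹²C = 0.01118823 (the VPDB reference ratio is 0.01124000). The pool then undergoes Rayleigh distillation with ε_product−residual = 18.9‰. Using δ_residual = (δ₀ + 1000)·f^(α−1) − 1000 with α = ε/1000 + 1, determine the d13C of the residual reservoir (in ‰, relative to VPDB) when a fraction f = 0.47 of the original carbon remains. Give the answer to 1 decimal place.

δ₀ = (0.01118823/0.01124000 − 1)×1000 = (0.995394 − 1)×1000 = -4.606‰
α − 1 = ε/1000 = 0.0189
f^(α−1) = 0.47^(0.0189) = 0.985831
δ_res = (-4.606 + 1000) × 0.985831 − 1000 = 981.291 − 1000 = -18.71‰

-18.7‰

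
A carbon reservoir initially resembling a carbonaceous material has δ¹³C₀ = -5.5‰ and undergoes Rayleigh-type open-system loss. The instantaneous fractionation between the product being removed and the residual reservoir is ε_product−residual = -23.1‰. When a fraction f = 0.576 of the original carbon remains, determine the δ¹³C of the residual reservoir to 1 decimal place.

Rayleigh residual: δ_res = (δ₀ + 1000)·f^(α−1) − 1000
α = ε/1000 + 1 = 0.97690, so α − 1 = -0.02310
f^(α−1) = 0.576^(-0.02310) = 1.012825
δ_res = (-5.5 + 1000) × 1.012825 − 1000 = 1007.254 − 1000 = 7.25‰

7.3‰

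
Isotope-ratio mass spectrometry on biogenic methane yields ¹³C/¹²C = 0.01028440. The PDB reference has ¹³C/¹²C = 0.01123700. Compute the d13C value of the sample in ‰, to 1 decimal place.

-84.8‰

d13C = (R_sample / R_standard − 1) × 1000
R_sample / R_standard = 0.01028440 / 0.01123700 = 0.915226
d13C = (0.915226 − 1) × 1000 = -84.77‰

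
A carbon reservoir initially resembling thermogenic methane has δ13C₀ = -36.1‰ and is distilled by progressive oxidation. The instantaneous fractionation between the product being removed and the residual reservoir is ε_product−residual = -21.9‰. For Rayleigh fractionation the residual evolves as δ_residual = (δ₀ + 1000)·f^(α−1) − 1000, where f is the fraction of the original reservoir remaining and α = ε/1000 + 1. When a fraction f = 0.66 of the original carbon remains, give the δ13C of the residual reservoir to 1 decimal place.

-27.3‰

Rayleigh residual: δ_res = (δ₀ + 1000)·f^(α−1) − 1000
α = ε/1000 + 1 = 0.97810, so α − 1 = -0.02190
f^(α−1) = 0.66^(-0.02190) = 1.009141
δ_res = (-36.1 + 1000) × 1.009141 − 1000 = 972.711 − 1000 = -27.29‰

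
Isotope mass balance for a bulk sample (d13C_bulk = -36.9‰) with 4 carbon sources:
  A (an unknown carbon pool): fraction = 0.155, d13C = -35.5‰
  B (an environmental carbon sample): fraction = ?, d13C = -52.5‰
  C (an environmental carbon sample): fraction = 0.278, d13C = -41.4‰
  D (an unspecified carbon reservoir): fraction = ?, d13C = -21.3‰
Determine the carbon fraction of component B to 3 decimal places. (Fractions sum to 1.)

0.250

Let f_B and f_D be the unknown fractions; fractions sum to 1 so f_B + f_D = 0.567.
Mass balance: Σ fᵢ·δᵢ = δ_bulk ⇒ f_B·(-52.5) + f_D·(-21.3) = -36.9 − (-17.012) = -19.888
Substitute f_D = 0.567 − f_B:
f_B·(-52.5 − -21.3) = -19.888 − 0.567×(-21.3) = -7.811
f_B = -7.811 / -31.2 = 0.2504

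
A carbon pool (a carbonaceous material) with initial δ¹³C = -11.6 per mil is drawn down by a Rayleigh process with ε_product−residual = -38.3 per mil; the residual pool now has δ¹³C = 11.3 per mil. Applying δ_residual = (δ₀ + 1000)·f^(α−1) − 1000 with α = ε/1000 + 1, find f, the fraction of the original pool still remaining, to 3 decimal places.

α − 1 = ε/1000 = -0.0383
(δ_res + 1000)/(δ₀ + 1000) = (11.3 + 1000)/(-11.6 + 1000) = 1011.3/988.4 = 1.023169
f = 1.023169^(1/-0.0383) = exp(ln(1.023169)/-0.0383) = exp(0.02290/-0.0383)
f = exp(-0.5980) = 0.5499

0.550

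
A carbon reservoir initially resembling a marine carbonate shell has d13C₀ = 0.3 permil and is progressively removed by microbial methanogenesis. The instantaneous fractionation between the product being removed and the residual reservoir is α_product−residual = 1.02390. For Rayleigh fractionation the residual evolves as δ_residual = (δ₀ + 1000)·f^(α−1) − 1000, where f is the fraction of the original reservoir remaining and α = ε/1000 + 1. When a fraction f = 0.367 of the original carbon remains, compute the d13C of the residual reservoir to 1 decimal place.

Rayleigh residual: δ_res = (δ₀ + 1000)·f^(α−1) − 1000
α − 1 = 0.02390
f^(α−1) = 0.367^(0.02390) = 0.976327
δ_res = (0.3 + 1000) × 0.976327 − 1000 = 976.620 − 1000 = -23.38 permil

-23.4 permil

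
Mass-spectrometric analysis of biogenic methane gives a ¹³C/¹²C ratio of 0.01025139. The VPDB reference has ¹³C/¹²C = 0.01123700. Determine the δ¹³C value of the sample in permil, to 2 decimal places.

-87.71 permil

δ¹³C = (R_sample / R_standard − 1) × 1000
R_sample / R_standard = 0.01025139 / 0.01123700 = 0.912289
δ¹³C = (0.912289 − 1) × 1000 = -87.711 permil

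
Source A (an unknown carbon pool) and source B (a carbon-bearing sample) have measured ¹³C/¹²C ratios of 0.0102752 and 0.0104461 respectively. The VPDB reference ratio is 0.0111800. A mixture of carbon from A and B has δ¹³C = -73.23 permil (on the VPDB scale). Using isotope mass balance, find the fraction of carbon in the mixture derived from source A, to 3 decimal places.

δ_A = (0.0102752/0.0111800 − 1)×1000 = (0.919070 − 1)×1000 = -80.930 permil
δ_B = (0.0104461/0.0111800 − 1)×1000 = (0.934356 − 1)×1000 = -65.644 permil
f_A = (δ_mix − δ_B)/(δ_A − δ_B) = (-73.23 − (-65.644))/(-80.930 − (-65.644))
f_A = -7.586 / -15.286 = 0.4963

0.496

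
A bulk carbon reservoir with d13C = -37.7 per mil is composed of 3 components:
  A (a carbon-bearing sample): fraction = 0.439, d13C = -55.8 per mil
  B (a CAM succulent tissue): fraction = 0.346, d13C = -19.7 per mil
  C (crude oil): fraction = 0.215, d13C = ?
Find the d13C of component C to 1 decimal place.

Isotope mass balance: δ_bulk = Σ fᵢ·δᵢ.
-37.7 = 0.439×(-55.8) + 0.346×(-19.7) + 0.215×δ_C
0.215·δ_C = -37.7 − (-31.312) = -6.388
δ_C = -6.388 / 0.215 = -29.71 per mil

-29.7 per mil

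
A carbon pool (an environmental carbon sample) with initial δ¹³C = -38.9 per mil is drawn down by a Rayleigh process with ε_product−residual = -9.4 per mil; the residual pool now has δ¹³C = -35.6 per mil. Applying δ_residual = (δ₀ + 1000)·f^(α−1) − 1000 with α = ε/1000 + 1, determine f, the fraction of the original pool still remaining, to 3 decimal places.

α − 1 = ε/1000 = -0.0094
(δ_res + 1000)/(δ₀ + 1000) = (-35.6 + 1000)/(-38.9 + 1000) = 964.4/961.1 = 1.003434
f = 1.003434^(1/-0.0094) = exp(ln(1.003434)/-0.0094) = exp(0.00343/-0.0094)
f = exp(-0.3646) = 0.6944

0.694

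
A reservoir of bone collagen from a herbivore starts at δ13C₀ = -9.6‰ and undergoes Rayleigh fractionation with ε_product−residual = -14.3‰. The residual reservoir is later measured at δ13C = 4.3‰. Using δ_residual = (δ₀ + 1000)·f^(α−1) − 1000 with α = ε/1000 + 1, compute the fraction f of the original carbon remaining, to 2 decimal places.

0.38

α − 1 = ε/1000 = -0.0143
(δ_res + 1000)/(δ₀ + 1000) = (4.3 + 1000)/(-9.6 + 1000) = 1004.3/990.4 = 1.014035
f = 1.014035^(1/-0.0143) = exp(ln(1.014035)/-0.0143) = exp(0.01394/-0.0143)
f = exp(-0.9746) = 0.3773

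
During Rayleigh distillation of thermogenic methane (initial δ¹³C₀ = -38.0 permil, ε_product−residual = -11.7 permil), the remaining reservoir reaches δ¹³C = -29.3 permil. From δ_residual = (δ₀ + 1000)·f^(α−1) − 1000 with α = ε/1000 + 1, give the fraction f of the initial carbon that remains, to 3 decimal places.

α − 1 = ε/1000 = -0.0117
(δ_res + 1000)/(δ₀ + 1000) = (-29.3 + 1000)/(-38.0 + 1000) = 970.7/962.0 = 1.009044
f = 1.009044^(1/-0.0117) = exp(ln(1.009044)/-0.0117) = exp(0.00900/-0.0117)
f = exp(-0.7695) = 0.4633

0.463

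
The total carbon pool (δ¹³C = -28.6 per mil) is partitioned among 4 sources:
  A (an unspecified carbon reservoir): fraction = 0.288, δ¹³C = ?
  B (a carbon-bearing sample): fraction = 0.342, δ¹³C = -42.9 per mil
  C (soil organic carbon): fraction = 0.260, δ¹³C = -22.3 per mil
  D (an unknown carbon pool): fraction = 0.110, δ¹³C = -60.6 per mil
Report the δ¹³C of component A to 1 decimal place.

-5.1 per mil

Isotope mass balance: δ_bulk = Σ fᵢ·δᵢ.
-28.6 = 0.288×δ_A + 0.342×(-42.9) + 0.260×(-22.3) + 0.110×(-60.6)
0.288·δ_A = -28.6 − (-27.136) = -1.464
δ_A = -1.464 / 0.288 = -5.08 per mil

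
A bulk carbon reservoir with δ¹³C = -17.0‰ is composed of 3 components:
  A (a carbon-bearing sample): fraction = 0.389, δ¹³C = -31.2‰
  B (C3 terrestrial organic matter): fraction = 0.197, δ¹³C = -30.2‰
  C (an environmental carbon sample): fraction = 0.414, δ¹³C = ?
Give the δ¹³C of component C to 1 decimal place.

2.6‰

Isotope mass balance: δ_bulk = Σ fᵢ·δᵢ.
-17.0 = 0.389×(-31.2) + 0.197×(-30.2) + 0.414×δ_C
0.414·δ_C = -17.0 − (-18.086) = 1.086
δ_C = 1.086 / 0.414 = 2.62‰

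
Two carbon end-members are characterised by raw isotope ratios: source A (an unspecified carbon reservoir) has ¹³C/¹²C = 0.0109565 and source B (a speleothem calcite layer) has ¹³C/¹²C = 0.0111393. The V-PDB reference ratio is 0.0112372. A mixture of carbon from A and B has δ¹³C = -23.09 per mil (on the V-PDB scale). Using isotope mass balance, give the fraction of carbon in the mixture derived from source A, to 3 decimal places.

δ_A = (0.0109565/0.0112372 − 1)×1000 = (0.975020 − 1)×1000 = -24.980 per mil
δ_B = (0.0111393/0.0112372 − 1)×1000 = (0.991288 − 1)×1000 = -8.712 per mil
f_A = (δ_mix − δ_B)/(δ_A − δ_B) = (-23.09 − (-8.712))/(-24.980 − (-8.712))
f_A = -14.378 / -16.267 = 0.8838

0.884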